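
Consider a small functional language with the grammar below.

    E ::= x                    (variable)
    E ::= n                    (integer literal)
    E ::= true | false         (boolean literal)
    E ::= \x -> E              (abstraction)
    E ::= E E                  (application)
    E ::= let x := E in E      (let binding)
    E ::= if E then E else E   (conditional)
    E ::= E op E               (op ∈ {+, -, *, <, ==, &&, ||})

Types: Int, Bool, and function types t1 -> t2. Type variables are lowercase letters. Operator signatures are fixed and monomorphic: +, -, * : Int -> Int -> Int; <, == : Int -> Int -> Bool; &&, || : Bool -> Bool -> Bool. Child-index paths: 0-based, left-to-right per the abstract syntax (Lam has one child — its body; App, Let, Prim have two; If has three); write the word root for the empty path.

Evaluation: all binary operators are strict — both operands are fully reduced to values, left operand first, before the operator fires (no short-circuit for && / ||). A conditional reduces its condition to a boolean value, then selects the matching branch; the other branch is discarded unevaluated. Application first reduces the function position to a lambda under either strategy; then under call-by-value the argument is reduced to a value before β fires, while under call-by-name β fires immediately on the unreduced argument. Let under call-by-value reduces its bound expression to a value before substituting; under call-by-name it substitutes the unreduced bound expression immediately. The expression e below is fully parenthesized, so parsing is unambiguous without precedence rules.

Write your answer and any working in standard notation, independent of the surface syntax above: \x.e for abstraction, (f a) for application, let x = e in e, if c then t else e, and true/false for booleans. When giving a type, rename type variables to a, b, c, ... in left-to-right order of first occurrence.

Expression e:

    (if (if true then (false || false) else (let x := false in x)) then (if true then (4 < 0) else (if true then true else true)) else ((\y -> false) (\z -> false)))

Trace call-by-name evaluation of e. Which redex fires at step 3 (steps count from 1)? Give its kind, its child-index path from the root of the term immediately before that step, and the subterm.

Answer: if at root : (if false then (if true then (4 < 0) else (if true then true else true)) else ((\y.false) (\z.false)))

Working:
step 0: (if (if true then (false || false) else (let x = false in x)) then (if true then (4 < 0) else (if true then true else true)) else ((\y.false) (\z.false)))
step 1: [if@0] (if (false || false) then (if true then (4 < 0) else (if true then true else true)) else ((\y.false) (\z.false)))
step 2: [delta@0] (if false then (if true then (4 < 0) else (if true then true else true)) else ((\y.false) (\z.false)))
step 3: [if@root] ((\y.false) (\z.false))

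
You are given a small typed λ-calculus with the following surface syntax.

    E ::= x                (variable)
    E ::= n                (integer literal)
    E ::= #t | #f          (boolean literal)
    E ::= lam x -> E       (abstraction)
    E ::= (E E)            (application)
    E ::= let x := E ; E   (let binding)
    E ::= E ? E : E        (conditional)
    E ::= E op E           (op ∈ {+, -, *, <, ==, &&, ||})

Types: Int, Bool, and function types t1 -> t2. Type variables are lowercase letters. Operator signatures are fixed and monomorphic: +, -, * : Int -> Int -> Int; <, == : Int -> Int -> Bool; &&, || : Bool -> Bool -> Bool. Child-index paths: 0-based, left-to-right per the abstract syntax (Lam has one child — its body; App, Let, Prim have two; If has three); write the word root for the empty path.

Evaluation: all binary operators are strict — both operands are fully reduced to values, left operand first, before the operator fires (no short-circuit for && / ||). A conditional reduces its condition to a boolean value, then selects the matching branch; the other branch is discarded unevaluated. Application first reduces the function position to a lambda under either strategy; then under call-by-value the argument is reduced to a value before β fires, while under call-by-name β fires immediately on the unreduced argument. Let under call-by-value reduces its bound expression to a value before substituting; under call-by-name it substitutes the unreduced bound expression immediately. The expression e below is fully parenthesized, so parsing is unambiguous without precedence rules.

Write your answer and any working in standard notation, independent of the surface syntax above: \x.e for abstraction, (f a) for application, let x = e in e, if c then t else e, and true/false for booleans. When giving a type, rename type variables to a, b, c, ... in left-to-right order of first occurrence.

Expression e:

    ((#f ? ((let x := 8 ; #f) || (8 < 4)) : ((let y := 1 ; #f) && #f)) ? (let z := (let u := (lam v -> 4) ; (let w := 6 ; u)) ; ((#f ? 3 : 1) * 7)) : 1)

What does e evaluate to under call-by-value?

Answer: 1

Trace:
step 0: (if (if false then ((let x = 8 in false) || (8 < 4)) else ((let y = 1 in false) && false)) then (let z = (let u = (\v.4) in (let w = 6 in u)) in ((if false then 3 else 1) * 7)) else 1)
step 1: [if@0] (if ((let y = 1 in false) && false) then (let z = (let u = (\v.4) in (let w = 6 in u)) in ((if false then 3 else 1) * 7)) else 1)
step 2: [let@0.0] (if (false && false) then (let z = (let u = (\v.4) in (let w = 6 in u)) in ((if false then 3 else 1) * 7)) else 1)
step 3: [delta@0] (if false then (let z = (let u = (\v.4) in (let w = 6 in u)) in ((if false then 3 else 1) * 7)) else 1)
step 4: [if@root] 1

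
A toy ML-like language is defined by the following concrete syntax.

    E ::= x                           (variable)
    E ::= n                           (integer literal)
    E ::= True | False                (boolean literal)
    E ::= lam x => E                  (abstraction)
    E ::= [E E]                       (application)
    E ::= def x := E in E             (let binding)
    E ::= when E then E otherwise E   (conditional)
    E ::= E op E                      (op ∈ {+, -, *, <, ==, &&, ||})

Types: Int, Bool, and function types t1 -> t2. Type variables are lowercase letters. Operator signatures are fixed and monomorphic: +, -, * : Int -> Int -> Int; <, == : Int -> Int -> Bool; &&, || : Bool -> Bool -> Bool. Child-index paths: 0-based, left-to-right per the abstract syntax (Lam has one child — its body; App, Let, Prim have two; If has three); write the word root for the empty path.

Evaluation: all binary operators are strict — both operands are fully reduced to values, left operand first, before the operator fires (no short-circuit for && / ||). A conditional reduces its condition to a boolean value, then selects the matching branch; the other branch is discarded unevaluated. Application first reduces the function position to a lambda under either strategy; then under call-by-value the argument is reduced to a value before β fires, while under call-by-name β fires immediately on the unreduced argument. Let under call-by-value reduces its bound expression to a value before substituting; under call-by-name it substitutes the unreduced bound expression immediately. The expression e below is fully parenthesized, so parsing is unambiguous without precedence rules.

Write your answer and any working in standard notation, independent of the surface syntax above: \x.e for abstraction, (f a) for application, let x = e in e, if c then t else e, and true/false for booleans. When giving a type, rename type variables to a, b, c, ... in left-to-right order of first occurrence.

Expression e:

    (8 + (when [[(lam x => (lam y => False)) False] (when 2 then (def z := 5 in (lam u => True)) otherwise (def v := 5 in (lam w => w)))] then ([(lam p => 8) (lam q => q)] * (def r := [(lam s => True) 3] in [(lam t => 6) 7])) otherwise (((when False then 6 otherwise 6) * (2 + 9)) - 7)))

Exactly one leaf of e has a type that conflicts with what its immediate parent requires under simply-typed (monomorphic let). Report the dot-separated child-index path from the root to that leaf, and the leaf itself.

Working:
  unify Int ~ Int
\y._ : b -> Bool
\x._ : a -> b -> Bool
  unify a -> b -> Bool ~ Bool -> c
  unify a ~ Bool
  unify b -> Bool ~ c
_ _ : b -> Bool
  unify Int ~ Bool
  FAIL: mismatch Int ~ Bool

Answer: 1.0.1.0 : 2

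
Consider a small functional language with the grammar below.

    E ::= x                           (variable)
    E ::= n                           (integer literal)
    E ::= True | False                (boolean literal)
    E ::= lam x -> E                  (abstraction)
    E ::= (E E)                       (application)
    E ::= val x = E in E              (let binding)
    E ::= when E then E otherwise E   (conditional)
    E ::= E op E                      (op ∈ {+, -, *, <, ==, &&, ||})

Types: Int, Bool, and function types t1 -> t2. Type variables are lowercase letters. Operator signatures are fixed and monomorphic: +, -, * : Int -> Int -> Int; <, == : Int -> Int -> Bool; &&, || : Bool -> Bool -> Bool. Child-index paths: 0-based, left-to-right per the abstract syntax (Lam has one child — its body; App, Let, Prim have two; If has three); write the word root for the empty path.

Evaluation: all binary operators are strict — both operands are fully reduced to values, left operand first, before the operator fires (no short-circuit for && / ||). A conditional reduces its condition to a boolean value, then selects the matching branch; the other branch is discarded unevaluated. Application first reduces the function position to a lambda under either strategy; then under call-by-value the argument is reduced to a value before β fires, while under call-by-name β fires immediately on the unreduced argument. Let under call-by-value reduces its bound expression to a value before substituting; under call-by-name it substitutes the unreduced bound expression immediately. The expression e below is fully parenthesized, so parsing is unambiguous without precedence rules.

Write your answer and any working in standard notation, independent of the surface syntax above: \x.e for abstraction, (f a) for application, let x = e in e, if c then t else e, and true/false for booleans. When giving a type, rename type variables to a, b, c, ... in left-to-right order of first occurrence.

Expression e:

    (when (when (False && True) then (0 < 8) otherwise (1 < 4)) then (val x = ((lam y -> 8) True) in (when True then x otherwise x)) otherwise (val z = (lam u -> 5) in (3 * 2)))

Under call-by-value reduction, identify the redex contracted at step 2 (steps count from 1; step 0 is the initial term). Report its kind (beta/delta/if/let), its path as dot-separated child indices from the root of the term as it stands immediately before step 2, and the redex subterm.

Answer: if at 0 : (if false then (0 < 8) else (1 < 4))

Working:
step 0: (if (if (false && true) then (0 < 8) else (1 < 4)) then (let x = ((\y.8) true) in (if true then x else x)) else (let z = (\u.5) in (3 * 2)))
step 1: [delta@0.0] (if (if false then (0 < 8) else (1 < 4)) then (let x = ((\y.8) true) in (if true then x else x)) else (let z = (\u.5) in (3 * 2)))
step 2: [if@0] (if (1 < 4) then (let x = ((\y.8) true) in (if true then x else x)) else (let z = (\u.5) in (3 * 2)))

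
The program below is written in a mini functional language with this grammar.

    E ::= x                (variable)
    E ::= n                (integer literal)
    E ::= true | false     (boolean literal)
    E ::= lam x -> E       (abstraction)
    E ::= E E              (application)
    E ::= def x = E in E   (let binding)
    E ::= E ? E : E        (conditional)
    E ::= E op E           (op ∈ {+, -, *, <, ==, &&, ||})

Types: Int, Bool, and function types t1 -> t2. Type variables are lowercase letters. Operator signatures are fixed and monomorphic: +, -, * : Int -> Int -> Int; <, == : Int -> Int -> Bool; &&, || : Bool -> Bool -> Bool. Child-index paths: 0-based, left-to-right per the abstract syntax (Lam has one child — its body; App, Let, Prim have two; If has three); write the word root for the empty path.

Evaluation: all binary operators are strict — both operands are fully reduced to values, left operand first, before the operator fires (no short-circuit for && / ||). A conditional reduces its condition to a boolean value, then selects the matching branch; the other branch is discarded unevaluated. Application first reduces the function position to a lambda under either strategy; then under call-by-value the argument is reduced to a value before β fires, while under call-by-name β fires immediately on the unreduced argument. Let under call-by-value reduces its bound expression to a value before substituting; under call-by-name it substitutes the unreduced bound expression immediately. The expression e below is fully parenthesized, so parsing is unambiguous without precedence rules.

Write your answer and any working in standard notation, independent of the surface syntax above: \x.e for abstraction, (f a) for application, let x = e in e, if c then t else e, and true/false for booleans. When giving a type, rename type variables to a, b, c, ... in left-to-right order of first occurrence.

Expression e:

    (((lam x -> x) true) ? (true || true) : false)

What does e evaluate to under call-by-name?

Derivation:
step 0: (if ((\x.x) true) then (true || true) else false)
step 1: [beta@0] (if true then (true || true) else false)
step 2: [if@root] (true || true)
step 3: [delta@root] true

Answer: true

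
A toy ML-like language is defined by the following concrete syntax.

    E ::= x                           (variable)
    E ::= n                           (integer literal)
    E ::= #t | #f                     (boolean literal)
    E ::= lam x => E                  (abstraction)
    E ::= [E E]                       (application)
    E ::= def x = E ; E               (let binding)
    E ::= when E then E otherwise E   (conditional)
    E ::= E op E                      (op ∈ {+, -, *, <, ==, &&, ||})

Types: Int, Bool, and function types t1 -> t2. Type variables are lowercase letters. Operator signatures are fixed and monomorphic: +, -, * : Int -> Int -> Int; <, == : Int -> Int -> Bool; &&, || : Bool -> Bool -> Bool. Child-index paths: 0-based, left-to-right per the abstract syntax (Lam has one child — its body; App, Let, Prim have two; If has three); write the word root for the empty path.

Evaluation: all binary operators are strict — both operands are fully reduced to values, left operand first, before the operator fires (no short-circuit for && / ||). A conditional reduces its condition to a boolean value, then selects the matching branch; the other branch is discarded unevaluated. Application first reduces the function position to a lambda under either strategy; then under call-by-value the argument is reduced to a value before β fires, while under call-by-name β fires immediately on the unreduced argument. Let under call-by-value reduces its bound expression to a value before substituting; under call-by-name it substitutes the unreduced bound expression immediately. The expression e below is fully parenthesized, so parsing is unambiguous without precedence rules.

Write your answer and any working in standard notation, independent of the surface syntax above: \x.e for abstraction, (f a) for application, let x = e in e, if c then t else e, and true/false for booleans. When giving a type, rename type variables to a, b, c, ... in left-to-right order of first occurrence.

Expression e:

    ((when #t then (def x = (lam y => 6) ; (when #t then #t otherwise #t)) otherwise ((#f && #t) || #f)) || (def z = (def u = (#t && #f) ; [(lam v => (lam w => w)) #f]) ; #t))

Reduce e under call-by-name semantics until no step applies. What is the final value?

Answer: true

Derivation:
step 0: ((if true then (let x = (\y.6) in (if true then true else true)) else ((false && true) || false)) || (let z = (let u = (true && false) in ((\v.(\w.w)) false)) in true))
step 1: [if@0] ((let x = (\y.6) in (if true then true else true)) || (let z = (let u = (true && false) in ((\v.(\w.w)) false)) in true))
step 2: [let@0] ((if true then true else true) || (let z = (let u = (true && false) in ((\v.(\w.w)) false)) in true))
step 3: [if@0] (true || (let z = (let u = (true && false) in ((\v.(\w.w)) false)) in true))
step 4: [let@1] (true || true)
step 5: [delta@root] true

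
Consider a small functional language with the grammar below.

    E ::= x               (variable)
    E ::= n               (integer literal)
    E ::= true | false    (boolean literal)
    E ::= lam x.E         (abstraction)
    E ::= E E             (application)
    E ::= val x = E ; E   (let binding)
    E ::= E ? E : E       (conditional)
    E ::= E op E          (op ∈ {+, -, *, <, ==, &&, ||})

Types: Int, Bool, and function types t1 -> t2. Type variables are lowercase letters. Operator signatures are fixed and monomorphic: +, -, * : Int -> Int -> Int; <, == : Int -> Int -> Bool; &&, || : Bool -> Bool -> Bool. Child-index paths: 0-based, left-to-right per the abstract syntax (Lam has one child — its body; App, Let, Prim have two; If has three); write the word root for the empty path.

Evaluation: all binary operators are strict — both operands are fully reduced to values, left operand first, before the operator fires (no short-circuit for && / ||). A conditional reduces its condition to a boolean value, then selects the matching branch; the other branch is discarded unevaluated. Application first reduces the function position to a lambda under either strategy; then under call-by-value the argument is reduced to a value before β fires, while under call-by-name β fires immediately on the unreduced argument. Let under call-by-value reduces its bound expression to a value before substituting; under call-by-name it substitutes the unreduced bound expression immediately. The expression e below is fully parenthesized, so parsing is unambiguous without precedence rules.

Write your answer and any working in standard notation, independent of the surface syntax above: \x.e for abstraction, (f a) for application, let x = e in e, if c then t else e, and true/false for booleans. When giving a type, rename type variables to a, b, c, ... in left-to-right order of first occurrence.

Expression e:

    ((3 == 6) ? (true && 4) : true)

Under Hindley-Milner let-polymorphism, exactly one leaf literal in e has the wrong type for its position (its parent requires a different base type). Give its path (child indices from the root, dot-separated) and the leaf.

Answer: 1.1 : 4

Trace:
  unify Int ~ Int
  unify Int ~ Int
  unify Bool ~ Bool
  unify Bool ~ Bool
  unify Int ~ Bool
  FAIL: mismatch Int ~ Bool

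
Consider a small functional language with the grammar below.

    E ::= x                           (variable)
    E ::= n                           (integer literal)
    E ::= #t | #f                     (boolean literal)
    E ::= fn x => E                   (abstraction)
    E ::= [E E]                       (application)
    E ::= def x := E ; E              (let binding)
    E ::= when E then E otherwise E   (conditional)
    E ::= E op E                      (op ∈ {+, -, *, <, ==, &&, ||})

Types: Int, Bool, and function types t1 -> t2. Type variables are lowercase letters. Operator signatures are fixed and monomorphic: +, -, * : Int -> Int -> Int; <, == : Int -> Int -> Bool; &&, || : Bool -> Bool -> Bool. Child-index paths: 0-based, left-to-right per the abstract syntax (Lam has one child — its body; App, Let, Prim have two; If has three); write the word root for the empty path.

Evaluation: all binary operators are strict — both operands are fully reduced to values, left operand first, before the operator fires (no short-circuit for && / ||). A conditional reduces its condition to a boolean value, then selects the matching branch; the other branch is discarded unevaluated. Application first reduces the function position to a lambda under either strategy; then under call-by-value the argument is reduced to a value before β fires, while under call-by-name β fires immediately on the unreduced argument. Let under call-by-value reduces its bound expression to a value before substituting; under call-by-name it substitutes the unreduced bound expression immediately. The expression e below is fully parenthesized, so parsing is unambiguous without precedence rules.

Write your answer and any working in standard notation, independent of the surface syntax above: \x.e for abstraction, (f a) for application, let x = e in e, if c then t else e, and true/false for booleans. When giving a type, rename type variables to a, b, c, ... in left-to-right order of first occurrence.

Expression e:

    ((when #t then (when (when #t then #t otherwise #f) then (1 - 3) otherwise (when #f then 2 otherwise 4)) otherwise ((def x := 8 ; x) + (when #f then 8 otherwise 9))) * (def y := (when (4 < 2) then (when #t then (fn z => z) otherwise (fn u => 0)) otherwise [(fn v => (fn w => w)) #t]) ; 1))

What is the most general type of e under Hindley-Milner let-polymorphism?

Trace:
  unify Bool ~ Bool
  unify Bool ~ Bool
  unify Bool ~ Bool
  unify Bool ~ Bool
  unify Int ~ Int
  unify Int ~ Int
  unify Bool ~ Bool
  unify Int ~ Int
  unify Int ~ Int
let x : Int
x : Int
  unify Int ~ Int
  unify Bool ~ Bool
  unify Int ~ Int
  unify Int ~ Int
  unify Int ~ Int
  unify Int ~ Int
  unify Int ~ Int
  unify Int ~ Int
  unify Bool ~ Bool
  unify Bool ~ Bool
z : a
\z._ : a -> a
\u._ : b -> Int
  unify a -> a ~ b -> Int
  unify a ~ b
  unify b ~ Int
w : d
\w._ : d -> d
\v._ : c -> d -> d
  unify c -> d -> d ~ Bool -> e
  unify c ~ Bool
  unify d -> d ~ e
_ _ : d -> d
  unify Int -> Int ~ d -> d
  unify Int ~ d
  unify Int ~ Int
let y : Int -> Int
  unify Int ~ Int

Answer: Int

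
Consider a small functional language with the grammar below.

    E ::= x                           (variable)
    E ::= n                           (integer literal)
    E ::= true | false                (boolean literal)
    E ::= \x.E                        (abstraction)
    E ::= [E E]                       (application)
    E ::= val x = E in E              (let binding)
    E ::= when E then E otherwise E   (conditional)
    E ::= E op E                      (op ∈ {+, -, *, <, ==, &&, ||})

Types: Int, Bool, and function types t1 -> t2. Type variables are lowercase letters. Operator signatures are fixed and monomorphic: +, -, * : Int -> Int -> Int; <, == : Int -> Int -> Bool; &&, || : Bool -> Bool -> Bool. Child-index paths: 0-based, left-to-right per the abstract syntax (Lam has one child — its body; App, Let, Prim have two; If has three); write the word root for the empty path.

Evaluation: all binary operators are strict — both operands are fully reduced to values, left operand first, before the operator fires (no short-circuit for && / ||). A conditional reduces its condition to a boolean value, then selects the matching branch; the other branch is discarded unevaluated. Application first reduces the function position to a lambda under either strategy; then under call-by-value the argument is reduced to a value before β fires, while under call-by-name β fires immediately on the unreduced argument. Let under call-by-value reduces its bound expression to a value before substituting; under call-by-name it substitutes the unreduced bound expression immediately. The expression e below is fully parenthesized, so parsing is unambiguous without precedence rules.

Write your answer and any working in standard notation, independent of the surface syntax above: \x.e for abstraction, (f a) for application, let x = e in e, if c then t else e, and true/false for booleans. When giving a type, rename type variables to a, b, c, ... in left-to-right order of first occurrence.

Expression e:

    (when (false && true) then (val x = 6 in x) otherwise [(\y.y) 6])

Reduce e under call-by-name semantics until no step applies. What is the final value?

Trace:
step 0: (if (false && true) then (let x = 6 in x) else ((\y.y) 6))
step 1: [delta@0] (if false then (let x = 6 in x) else ((\y.y) 6))
step 2: [if@root] ((\y.y) 6)
step 3: [beta@root] 6

Answer: 6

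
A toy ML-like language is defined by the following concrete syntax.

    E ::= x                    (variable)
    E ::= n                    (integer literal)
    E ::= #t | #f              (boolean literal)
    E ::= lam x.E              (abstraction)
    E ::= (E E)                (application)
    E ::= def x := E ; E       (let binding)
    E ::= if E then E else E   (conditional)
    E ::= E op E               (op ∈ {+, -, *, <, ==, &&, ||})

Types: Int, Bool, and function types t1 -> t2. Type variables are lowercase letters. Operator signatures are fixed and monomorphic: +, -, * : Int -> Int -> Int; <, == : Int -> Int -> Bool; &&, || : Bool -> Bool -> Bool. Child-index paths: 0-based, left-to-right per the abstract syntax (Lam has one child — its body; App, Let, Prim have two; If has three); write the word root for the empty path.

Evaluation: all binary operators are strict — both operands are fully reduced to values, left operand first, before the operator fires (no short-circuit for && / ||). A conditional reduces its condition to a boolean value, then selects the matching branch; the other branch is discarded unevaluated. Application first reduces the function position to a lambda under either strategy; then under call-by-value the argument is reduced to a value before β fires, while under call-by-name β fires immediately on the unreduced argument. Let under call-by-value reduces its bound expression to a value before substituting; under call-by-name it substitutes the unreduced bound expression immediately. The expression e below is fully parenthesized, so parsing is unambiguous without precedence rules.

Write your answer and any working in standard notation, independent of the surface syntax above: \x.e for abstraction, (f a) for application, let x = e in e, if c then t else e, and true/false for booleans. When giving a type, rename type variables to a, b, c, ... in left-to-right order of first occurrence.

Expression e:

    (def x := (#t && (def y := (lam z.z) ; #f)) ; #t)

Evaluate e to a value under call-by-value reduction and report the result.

Trace:
step 0: (let x = (true && (let y = (\z.z) in false)) in true)
step 1: [let@0.1] (let x = (true && false) in true)
step 2: [delta@0] (let x = false in true)
step 3: [let@root] true

Answer: true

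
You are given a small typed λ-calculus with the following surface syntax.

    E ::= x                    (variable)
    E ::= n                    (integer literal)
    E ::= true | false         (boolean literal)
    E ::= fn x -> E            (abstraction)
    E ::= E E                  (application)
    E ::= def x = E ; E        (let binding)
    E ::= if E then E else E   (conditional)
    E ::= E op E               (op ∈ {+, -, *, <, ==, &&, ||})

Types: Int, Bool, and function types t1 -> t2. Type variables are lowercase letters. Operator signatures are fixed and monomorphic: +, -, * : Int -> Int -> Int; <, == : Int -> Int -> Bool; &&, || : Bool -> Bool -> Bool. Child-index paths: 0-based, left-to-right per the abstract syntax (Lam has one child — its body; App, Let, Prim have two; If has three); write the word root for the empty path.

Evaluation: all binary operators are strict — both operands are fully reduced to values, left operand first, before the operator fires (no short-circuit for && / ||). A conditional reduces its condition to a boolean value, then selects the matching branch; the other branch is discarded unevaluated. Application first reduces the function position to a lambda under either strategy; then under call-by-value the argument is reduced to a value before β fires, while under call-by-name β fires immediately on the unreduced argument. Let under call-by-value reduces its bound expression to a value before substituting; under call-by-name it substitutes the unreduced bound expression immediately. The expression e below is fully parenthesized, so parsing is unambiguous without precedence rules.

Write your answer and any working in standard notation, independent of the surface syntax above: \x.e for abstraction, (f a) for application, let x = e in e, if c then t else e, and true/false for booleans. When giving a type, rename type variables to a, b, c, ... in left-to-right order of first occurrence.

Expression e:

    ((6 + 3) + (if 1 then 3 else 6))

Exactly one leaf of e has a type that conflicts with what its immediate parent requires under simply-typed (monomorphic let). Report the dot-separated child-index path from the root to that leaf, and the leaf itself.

Working:
  unify Int ~ Int
  unify Int ~ Int
  unify Int ~ Int
  unify Int ~ Bool
  FAIL: mismatch Int ~ Bool

Answer: 1.0 : 1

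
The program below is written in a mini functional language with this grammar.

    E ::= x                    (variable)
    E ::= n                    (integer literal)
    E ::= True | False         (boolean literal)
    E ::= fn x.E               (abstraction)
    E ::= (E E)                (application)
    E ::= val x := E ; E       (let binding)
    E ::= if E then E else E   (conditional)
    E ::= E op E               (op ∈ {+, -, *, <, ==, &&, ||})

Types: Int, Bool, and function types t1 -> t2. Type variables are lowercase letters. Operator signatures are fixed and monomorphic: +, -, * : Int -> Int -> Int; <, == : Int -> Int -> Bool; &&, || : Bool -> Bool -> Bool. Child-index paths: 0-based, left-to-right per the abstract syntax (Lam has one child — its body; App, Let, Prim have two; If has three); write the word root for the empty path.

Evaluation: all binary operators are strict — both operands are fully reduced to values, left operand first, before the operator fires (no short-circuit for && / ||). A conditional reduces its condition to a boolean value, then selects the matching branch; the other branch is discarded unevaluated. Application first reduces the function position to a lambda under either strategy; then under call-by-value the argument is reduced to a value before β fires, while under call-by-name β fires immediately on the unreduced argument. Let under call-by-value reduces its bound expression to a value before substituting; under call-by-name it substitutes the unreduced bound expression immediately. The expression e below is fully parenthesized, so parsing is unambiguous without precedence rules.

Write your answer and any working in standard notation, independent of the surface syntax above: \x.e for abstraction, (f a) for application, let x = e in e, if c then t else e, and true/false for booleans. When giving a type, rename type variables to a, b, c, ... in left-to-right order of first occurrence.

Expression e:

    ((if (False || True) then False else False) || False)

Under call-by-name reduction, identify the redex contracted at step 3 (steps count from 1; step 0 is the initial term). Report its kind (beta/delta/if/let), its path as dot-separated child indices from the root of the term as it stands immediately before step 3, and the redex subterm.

Trace:
step 0: ((if (false || true) then false else false) || false)
step 1: [delta@0.0] ((if true then false else false) || false)
step 2: [if@0] (false || false)
step 3: [delta@root] false

Answer: delta at root : (false || false)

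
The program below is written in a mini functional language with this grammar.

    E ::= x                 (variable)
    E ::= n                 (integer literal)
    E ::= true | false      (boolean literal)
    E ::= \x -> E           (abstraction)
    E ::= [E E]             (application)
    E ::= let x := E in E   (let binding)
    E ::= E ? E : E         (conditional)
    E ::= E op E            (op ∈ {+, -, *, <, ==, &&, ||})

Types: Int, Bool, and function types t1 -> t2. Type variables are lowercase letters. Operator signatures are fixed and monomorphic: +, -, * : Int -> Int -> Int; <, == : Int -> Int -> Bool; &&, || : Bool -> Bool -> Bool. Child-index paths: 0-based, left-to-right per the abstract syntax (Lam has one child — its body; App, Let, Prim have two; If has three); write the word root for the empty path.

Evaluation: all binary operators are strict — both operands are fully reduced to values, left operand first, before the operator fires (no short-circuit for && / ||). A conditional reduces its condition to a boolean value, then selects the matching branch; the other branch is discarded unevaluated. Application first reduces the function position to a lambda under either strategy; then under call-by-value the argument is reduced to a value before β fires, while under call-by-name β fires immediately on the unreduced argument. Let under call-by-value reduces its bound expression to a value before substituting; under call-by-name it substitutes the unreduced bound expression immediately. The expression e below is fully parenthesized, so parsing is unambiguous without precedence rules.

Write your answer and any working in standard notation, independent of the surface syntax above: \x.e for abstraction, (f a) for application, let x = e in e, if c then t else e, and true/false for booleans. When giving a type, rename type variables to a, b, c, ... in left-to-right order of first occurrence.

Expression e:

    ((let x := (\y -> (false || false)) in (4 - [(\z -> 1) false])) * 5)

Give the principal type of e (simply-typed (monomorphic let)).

Answer: Int

Trace:
  unify Bool ~ Bool
  unify Bool ~ Bool
\y._ : a -> Bool
let x : a -> Bool
  unify Int ~ Int
\z._ : b -> Int
  unify b -> Int ~ Bool -> c
  unify b ~ Bool
  unify Int ~ c
_ _ : Int
  unify Int ~ Int
  unify Int ~ Int
  unify Int ~ Int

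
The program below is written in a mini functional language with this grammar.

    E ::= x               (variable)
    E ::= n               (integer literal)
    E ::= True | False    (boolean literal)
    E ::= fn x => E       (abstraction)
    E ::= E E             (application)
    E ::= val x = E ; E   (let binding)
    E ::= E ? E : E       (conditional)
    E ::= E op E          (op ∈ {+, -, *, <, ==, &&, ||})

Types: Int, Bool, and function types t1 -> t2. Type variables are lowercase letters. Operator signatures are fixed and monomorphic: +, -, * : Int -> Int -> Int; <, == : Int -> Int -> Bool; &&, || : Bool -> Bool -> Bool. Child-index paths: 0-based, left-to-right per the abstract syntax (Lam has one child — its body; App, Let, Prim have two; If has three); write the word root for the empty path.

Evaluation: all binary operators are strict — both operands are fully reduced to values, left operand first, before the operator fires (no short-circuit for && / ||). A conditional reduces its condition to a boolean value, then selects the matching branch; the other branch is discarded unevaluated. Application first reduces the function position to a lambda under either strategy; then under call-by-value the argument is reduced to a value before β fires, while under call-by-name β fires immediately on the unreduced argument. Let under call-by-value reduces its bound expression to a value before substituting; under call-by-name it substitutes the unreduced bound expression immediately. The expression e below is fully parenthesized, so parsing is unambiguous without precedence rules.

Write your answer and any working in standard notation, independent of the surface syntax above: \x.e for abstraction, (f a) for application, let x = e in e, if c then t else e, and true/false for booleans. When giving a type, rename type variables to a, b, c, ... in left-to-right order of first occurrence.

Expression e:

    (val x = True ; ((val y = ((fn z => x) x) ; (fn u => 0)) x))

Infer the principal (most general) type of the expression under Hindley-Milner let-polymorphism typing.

Trace:
let x : Bool
x : Bool
\z._ : a -> Bool
x : Bool
  unify a -> Bool ~ Bool -> b
  unify a ~ Bool
  unify Bool ~ b
_ _ : Bool
let y : Bool
\u._ : c -> Int
x : Bool
  unify c -> Int ~ Bool -> d
  unify c ~ Bool
  unify Int ~ d
_ _ : Int

Answer: Int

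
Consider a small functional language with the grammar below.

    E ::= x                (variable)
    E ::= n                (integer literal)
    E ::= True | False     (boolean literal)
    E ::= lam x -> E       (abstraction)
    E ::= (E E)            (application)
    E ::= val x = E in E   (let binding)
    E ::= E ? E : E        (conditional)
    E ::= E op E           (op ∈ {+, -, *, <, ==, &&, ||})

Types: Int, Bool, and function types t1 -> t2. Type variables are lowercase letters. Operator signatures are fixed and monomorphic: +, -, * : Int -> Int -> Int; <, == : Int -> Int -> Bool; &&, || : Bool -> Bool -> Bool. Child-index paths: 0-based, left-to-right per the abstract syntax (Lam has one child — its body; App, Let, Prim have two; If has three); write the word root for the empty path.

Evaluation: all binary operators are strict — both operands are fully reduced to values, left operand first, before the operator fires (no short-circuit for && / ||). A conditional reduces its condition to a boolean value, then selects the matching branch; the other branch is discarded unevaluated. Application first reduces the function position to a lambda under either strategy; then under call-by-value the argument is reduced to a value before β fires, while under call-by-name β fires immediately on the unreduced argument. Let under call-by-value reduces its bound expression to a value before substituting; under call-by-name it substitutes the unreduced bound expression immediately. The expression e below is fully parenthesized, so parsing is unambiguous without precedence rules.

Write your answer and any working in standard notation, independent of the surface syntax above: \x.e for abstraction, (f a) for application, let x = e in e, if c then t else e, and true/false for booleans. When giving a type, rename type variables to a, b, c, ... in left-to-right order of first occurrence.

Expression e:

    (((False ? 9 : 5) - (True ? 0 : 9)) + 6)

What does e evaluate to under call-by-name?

Answer: 11

Derivation:
step 0: (((if false then 9 else 5) - (if true then 0 else 9)) + 6)
step 1: [if@0.0] ((5 - (if true then 0 else 9)) + 6)
step 2: [if@0.1] ((5 - 0) + 6)
step 3: [delta@0] (5 + 6)
step 4: [delta@root] 11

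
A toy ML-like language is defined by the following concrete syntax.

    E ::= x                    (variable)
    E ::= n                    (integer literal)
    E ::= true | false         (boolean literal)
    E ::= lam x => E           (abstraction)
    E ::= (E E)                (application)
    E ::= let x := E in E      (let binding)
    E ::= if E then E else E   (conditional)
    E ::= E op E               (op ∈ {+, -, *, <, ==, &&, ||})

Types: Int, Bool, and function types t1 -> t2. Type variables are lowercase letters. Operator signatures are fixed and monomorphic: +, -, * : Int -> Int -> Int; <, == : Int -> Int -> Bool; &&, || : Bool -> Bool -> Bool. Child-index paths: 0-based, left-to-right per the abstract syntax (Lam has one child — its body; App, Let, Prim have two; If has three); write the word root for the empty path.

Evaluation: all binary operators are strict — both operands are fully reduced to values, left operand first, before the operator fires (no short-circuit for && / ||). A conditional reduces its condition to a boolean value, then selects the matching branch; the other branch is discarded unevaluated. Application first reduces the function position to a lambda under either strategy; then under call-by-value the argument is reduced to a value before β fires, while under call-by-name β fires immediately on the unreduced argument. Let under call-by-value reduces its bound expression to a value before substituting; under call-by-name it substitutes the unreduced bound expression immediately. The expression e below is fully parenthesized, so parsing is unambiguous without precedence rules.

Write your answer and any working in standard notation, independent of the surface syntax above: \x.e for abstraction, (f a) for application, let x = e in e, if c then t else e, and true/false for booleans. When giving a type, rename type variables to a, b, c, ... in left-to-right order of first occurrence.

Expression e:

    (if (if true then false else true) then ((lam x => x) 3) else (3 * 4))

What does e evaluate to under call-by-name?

Working:
step 0: (if (if true then false else true) then ((\x.x) 3) else (3 * 4))
step 1: [if@0] (if false then ((\x.x) 3) else (3 * 4))
step 2: [if@root] (3 * 4)
step 3: [delta@root] 12

Answer: 12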